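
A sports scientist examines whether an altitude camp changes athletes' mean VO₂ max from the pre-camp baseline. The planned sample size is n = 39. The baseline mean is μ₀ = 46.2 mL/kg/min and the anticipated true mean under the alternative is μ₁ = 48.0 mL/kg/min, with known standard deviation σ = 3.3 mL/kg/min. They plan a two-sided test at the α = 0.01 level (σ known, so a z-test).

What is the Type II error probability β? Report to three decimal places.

Standardized effect: d = |μ₁ − μ₀| / σ = |48.0 − 46.2| / 3.3 = 0.5455
Noncentrality parameter: δ = d·√n = 0.5455 × √39 = 3.4064
Two-sided α = 0.01 → critical value z_{0.005} = 2.576.
Power = Φ(δ − 2.576) + Φ(−δ − 2.576) = Φ(0.831) + Φ(-5.982) = 0.7969 + 0.0000 = 0.7969.
Type II error: β = 1 − power = 1 − 0.7969 = 0.2031.

β ≈ 0.203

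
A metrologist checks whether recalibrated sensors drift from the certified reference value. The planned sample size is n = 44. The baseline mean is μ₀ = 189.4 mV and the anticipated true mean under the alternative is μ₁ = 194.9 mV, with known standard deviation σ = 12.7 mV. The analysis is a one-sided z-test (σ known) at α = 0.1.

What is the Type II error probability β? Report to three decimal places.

Standardized effect: d = |μ₁ − μ₀| / σ = |194.9 − 189.4| / 12.7 = 0.4331
Noncentrality parameter: δ = d·√n = 0.4331 × √44 = 2.8727
One-sided α = 0.1 → critical value z_{0.1} = 1.282.
Power = Φ(δ − 1.282) = Φ(1.591) = 0.9442.
Type II error: β = 1 − power = 1 − 0.9442 = 0.0558.

β ≈ 0.056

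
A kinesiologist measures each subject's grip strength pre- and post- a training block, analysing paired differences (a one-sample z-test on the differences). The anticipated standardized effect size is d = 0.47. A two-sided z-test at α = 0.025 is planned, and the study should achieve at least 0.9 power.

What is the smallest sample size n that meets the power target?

Set Φ(δ − 2.241) = 0.9; then δ − 2.241 = Φ⁻¹(0.9) = 1.282, giving δ = 3.523.
(For δ > 0 the lower-tail rejection region contributes negligibly to power, so the one-term inversion is standard.)
δ = d·√n ⇒ n = (δ/d)² = (3.523 / 0.47)² = 56.18.
Round up to the next whole unit.

n = 57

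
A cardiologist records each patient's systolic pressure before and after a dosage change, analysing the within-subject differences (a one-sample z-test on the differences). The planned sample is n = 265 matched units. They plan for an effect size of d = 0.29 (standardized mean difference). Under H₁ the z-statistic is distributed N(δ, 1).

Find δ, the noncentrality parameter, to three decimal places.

The noncentrality parameter scales effect size by the design's sample-size factor: δ = d·√n = 0.29 × √265 = 4.7209

δ ≈ 4.721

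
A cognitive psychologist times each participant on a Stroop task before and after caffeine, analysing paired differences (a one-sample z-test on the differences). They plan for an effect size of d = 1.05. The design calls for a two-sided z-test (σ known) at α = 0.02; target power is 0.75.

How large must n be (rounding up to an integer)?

n = 9

Set Φ(δ − 2.326) = 0.75; then δ − 2.326 = Φ⁻¹(0.75) = 0.674, giving δ = 3.001.
(The Φ(−δ − z_{α/2}) term is vanishingly small for δ > 0 and is dropped in the standard sample-size formula.)
δ = d·√n ⇒ n = (δ/d)² = (3.001 / 1.05)² = 8.17.
Rounding up, n = 9.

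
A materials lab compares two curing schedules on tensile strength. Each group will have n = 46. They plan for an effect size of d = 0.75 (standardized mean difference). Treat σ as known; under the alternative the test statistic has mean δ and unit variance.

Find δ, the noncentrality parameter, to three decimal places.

δ = d·√(n/2) = 0.75 × √(46/2) = 3.5969

δ ≈ 3.597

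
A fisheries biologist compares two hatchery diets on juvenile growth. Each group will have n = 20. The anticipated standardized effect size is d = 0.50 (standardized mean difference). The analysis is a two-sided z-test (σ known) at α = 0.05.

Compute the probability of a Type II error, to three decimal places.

β ≈ 0.647

Noncentrality parameter: δ = d·√(n/2) = 0.50 × √(20/2) = 1.5811
Critical value for a two-sided test at α = 0.05: z_{α/2} = 1.960.
Power = Φ(δ − 1.960) + Φ(−δ − 1.960) = Φ(-0.379) + Φ(-3.541) = 0.3524 + 0.0002 = 0.3526.
Type II error: β = 1 − power = 1 − 0.3526 = 0.6474.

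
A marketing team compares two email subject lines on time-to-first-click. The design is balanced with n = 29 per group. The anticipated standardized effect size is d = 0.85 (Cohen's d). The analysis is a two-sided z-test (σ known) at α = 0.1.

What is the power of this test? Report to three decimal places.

Power ≈ 0.944

Noncentrality parameter: δ = d·√(n/2) = 0.85 × √(29/2) = 3.2367
Two-sided α = 0.1 → critical value z_{0.05} = 1.645.
Power = Φ(δ − 1.645) + Φ(−δ − 1.645) = Φ(1.592) + Φ(-4.882) = 0.9443 + 0.0000 = 0.9443.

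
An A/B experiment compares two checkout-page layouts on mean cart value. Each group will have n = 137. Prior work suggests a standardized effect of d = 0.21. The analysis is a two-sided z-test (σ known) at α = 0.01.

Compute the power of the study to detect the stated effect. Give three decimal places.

Noncentrality parameter: δ = d·√(n/2) = 0.21 × √(137/2) = 1.7381
Critical value for a two-sided test at α = 0.01: z_{α/2} = 2.576.
Power = Φ(δ − 2.576) + Φ(−δ − 2.576) = Φ(-0.838) + Φ(-4.314) = 0.2011 + 0.0000 = 0.2011.

Power ≈ 0.201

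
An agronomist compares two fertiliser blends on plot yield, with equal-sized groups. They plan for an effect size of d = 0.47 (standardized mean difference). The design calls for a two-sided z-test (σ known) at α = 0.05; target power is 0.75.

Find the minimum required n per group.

For power 0.75 need Φ(δ − z_{0.025}) = 0.75, so δ = z_{0.025} + z_{0.25} = 1.960 + 0.674 = 2.634.
(The Φ(−δ − z_{α/2}) term is vanishingly small for δ > 0 and is dropped in the standard sample-size formula.)
δ = d·√(n/2) ⇒ n = 2(δ/d)² = 2 × (2.634 / 0.47)² = 62.84.
Rounding up, n = 63 per group.

n = 63 per group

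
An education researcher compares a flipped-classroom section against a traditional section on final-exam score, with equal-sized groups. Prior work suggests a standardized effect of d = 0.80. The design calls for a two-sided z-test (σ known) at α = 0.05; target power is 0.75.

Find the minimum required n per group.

For power 0.75 need Φ(δ − z_{0.025}) = 0.75, so δ = z_{0.025} + z_{0.25} = 1.960 + 0.674 = 2.634.
(For δ > 0 the lower-tail rejection region contributes negligibly to power, so the one-term inversion is standard.)
δ = d·√(n/2) ⇒ n = 2(δ/d)² = 2 × (2.634 / 0.80)² = 21.69.
Rounding up, n = 22 per group.

n = 22 per group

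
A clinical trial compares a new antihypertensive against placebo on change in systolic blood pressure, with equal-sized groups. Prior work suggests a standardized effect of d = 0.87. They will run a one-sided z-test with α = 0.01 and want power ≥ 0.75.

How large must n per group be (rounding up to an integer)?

n = 24 per group

Set Φ(δ − 2.326) = 0.75; then δ − 2.326 = Φ⁻¹(0.75) = 0.674, giving δ = 3.001.
δ = d·√(n/2) ⇒ n = 2(δ/d)² = 2 × (3.001 / 0.87)² = 23.79.
Round up to the next whole unit.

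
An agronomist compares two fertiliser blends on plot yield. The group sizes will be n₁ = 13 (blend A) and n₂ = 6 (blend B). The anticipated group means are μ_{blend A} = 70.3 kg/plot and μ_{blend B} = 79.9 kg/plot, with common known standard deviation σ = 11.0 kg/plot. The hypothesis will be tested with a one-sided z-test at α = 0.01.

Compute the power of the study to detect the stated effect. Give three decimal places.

Power ≈ 0.288

Standardized effect: d = |μ_{blend A} − μ_{blend B}| / σ = |70.3 − 79.9| / 11.0 = 0.8727
Noncentrality parameter: δ = d / √(1/n₁ + 1/n₂) = 0.8727 / √(1/13 + 1/6) = 1.7683
One-sided α = 0.01 → critical value z_{0.01} = 2.326.
Power = Φ(δ − 2.326) = Φ(-0.558) = 0.2884.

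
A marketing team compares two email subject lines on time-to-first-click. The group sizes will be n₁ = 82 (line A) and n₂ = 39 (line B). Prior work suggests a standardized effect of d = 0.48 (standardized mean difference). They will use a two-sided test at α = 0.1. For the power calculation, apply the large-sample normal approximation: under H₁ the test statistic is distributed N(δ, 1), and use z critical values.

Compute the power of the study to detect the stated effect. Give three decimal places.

Power ≈ 0.795

Noncentrality parameter: λ = d / √(1/n₁ + 1/n₂) = 0.48 / √(1/82 + 1/39) = 2.4677
Critical value for a two-sided test at α = 0.1: z_{α/2} = 1.645.
Power = Φ(λ − 1.645) + Φ(−λ − 1.645) = Φ(0.823) + Φ(-4.113) = 0.7947 + 0.0000 = 0.7947.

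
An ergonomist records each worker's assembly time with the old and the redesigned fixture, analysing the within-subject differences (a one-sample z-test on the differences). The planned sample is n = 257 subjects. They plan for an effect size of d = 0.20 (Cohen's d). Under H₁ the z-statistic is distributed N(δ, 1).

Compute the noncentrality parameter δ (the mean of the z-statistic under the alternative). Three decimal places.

The noncentrality parameter scales effect size by the design's sample-size factor: δ = d·√n = 0.20 × √257 = 3.2062

δ ≈ 3.206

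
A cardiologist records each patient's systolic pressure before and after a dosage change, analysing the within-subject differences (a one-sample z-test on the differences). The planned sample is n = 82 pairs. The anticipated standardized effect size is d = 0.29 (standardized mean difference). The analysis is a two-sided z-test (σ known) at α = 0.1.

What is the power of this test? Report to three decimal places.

Noncentrality parameter: δ = d·√n = 0.29 × √82 = 2.6261
Two-sided α = 0.1 → critical value z_{0.05} = 1.645.
Power = Φ(δ − 1.645) + Φ(−δ − 1.645) = Φ(0.981) + Φ(-4.271) = 0.8368 + 0.0000 = 0.8368.

Power ≈ 0.837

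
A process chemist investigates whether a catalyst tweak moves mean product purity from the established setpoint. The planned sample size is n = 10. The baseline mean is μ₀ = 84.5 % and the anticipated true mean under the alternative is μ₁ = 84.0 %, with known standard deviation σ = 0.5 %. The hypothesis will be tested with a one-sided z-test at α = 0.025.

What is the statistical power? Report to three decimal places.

Standardized effect: d = |μ₁ − μ₀| / σ = |84.0 − 84.5| / 0.5 = 1.0000
Noncentrality parameter: δ = d·√n = 1.0000 × √10 = 3.1623
Critical value for a one-sided test at α = 0.025: z_α = 1.960.
Power = P(Z > 1.960 − δ) = Φ(1.202) = 0.8854.

Power ≈ 0.885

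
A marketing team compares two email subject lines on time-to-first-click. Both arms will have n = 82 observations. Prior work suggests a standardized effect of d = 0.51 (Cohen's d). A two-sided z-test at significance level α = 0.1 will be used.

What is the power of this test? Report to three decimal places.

Noncentrality parameter: δ = d·√(n/2) = 0.51 × √(82/2) = 3.2656
Critical value for a two-sided test at α = 0.1: z_{α/2} = 1.645.
Power = Φ(δ − 1.645) + Φ(−δ − 1.645) = Φ(1.621) + Φ(-4.910) = 0.9475 + 0.0000 = 0.9475.

Power ≈ 0.947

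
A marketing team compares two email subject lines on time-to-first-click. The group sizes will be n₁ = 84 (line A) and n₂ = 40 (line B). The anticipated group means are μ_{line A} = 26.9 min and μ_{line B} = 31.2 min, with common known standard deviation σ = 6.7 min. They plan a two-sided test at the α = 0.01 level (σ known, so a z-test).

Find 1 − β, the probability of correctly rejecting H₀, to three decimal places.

Power ≈ 0.778

Standardized effect: d = |μ_{line A} − μ_{line B}| / σ = |26.9 − 31.2| / 6.7 = 0.6418
Noncentrality parameter: δ = d / √(1/n₁ + 1/n₂) = 0.6418 / √(1/84 + 1/40) = 3.3408
Two-sided α = 0.01 → critical value z_{0.005} = 2.576.
Power = Φ(δ − 2.576) + Φ(−δ − 2.576) = Φ(0.765) + Φ(-5.917) = 0.7779 + 0.0000 = 0.7779.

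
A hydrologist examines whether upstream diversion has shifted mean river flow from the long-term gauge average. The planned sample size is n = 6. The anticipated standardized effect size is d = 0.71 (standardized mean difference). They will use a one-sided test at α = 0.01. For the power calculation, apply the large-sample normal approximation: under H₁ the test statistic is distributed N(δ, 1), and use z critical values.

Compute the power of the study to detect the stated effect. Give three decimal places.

Noncentrality parameter: δ = d·√n = 0.71 × √6 = 1.7391
One-sided α = 0.01 → critical value z_{0.01} = 2.326.
Power = P(Z > 2.326 − δ) = Φ(-0.587) = 0.2785.

Power ≈ 0.279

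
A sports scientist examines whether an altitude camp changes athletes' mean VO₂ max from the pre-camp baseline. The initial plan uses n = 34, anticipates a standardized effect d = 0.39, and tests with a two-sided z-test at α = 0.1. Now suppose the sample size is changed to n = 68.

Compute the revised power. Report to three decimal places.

Power ≈ 0.942

With n = 68: δ = d·√n = 0.39 × √68 = 3.2160. Critical value z_{0.05} = 1.645.
Revised power = Φ(δ − 1.645) + Φ(−δ − 1.645) = Φ(1.571) + Φ(-4.861) = 0.9419 + 0.0000 = 0.9419.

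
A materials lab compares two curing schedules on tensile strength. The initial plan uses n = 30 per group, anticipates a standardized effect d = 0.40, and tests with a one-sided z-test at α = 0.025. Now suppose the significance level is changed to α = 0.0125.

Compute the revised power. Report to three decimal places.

Power ≈ 0.244

δ = d·√(n/2) = 0.40 × √(30/2) = 1.5492 (unchanged). New critical value: z_{0.0125} = 2.241.
Revised power = P(Z > 2.241 − δ) = Φ(-0.692) = 0.2444.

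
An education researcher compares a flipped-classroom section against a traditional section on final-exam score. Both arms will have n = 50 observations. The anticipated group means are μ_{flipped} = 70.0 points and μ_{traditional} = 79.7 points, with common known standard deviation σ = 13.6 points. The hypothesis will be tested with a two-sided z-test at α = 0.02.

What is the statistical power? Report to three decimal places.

Power ≈ 0.892

Standardized effect: d = |μ_{flipped} − μ_{traditional}| / σ = |70.0 − 79.7| / 13.6 = 0.7132
Noncentrality parameter: δ = d·√(n/2) = 0.7132 × √(50/2) = 3.5662
Critical value for a two-sided test at α = 0.02: z_{α/2} = 2.326.
Power = Φ(δ − 2.326) + Φ(−δ − 2.326) = Φ(1.240) + Φ(-5.893) = 0.8925 + 0.0000 = 0.8925.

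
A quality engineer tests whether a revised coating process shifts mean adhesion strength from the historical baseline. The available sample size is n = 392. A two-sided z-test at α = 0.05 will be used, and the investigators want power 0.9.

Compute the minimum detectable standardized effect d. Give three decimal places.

d ≈ 0.164

Required noncentrality: δ = z_{0.025} + z_{0.10} = 1.960 + 1.282 = 3.242.
(The second rejection-region term Φ(−δ − z_{α/2}) is negligible and dropped.)
δ = d·√n ⇒ d = δ/√n = 3.242/√392 = 0.1637.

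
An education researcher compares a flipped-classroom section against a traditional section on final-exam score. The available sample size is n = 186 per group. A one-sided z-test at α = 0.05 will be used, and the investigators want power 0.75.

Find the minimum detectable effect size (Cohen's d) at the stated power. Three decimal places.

d ≈ 0.241

Required noncentrality: δ = z_{0.05} + z_{0.25} = 1.645 + 0.674 = 2.319.
δ = d·√(n/2) ⇒ d = δ/√(n/2) = 2.319/√(186/2) = 0.2405.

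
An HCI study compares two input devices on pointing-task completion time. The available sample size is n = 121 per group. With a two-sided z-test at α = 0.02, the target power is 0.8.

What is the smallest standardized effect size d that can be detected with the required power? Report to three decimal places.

Need Φ(δ − 2.326) = 0.8, so δ = 2.326 + 0.842 = 3.168.
(Lower-tail contribution to power is negligible for δ > 0.)
δ = d·√(n/2) ⇒ d = δ/√(n/2) = 3.168/√(121/2) = 0.4073.

d ≈ 0.407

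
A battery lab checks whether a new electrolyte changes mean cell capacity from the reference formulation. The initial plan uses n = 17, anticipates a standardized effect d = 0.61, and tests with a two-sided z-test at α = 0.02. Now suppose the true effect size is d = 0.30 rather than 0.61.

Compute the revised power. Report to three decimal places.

With d = 0.30: δ = d·√n = 0.30 × √17 = 1.2369. Critical value z_{0.01} = 2.326.
Revised power = Φ(δ − 2.326) + Φ(−δ − 2.326) = Φ(-1.089) + Φ(-3.563) = 0.1380 + 0.0002 = 0.1382.

Power ≈ 0.138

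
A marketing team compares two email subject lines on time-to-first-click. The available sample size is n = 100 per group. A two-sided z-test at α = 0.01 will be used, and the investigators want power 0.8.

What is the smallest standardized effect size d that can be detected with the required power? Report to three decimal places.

Need Φ(δ − 2.576) = 0.8, so δ = 2.576 + 0.842 = 3.417.
(The second rejection-region term Φ(−δ − z_{α/2}) is negligible and dropped.)
δ = d·√(n/2) ⇒ d = δ/√(n/2) = 3.417/√(100/2) = 0.4833.

d ≈ 0.483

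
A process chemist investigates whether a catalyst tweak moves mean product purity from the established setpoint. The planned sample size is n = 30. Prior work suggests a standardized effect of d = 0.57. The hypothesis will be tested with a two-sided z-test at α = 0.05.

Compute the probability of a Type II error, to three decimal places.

Noncentrality parameter: δ = d·√n = 0.57 × √30 = 3.1220
Critical value for a two-sided test at α = 0.05: z_{α/2} = 1.960.
Power = Φ(δ − 1.960) + Φ(−δ − 1.960) = Φ(1.162) + Φ(-5.082) = 0.8774 + 0.0000 = 0.8774.
Type II error: β = 1 − power = 1 − 0.8774 = 0.1226.

β ≈ 0.123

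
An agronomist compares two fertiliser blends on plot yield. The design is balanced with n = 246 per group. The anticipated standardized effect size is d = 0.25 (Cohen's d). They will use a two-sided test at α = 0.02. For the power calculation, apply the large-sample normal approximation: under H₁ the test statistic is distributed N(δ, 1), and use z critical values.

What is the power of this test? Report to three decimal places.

Power ≈ 0.672

Noncentrality parameter: λ = d·√(n/2) = 0.25 × √(246/2) = 2.7726
Critical value for a two-sided test at α = 0.02: z_{α/2} = 2.326.
Power = Φ(λ − 2.326) + Φ(−λ − 2.326) = Φ(0.446) + Φ(-5.099) = 0.6723 + 0.0000 = 0.6723.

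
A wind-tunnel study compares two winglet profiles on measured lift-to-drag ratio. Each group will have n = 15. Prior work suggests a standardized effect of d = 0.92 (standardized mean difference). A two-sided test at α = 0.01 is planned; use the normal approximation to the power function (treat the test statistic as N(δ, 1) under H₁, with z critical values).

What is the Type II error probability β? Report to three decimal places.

β ≈ 0.522

Noncentrality parameter: δ = d·√(n/2) = 0.92 × √(15/2) = 2.5195
Two-sided α = 0.01 → critical value z_{0.005} = 2.576.
Power = Φ(δ − 2.576) + Φ(−δ − 2.576) = Φ(-0.056) + Φ(-5.095) = 0.4775 + 0.0000 = 0.4775.
Type II error: β = 1 − power = 1 − 0.4775 = 0.5225.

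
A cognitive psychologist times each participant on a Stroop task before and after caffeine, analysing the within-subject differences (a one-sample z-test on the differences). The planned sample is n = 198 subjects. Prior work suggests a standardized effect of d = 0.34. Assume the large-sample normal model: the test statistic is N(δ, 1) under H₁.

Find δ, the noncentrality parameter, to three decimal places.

δ ≈ 4.784

δ = d·√n = 0.34 × √198 = 4.7842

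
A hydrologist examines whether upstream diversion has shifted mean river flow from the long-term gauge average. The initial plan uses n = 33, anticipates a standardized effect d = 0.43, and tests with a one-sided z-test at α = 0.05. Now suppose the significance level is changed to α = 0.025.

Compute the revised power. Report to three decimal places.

δ = d·√n = 0.43 × √33 = 2.4702 (unchanged). New critical value: z_{0.025} = 1.960.
Revised power = P(Z > 1.960 − δ) = Φ(0.510) = 0.6950.

Power ≈ 0.695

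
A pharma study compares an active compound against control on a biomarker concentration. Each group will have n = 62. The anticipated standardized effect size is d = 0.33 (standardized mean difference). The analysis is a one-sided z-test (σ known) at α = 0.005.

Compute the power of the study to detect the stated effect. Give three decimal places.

Noncentrality parameter: δ = d·√(n/2) = 0.33 × √(62/2) = 1.8374
One-sided α = 0.005 → critical value z_{0.005} = 2.576.
Power = Φ(δ − 2.576) = Φ(-0.738) = 0.2301.

Power ≈ 0.230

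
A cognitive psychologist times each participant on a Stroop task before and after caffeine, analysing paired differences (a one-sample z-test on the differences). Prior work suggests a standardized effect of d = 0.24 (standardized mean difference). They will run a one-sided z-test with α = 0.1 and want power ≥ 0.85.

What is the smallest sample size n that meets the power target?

n = 94

For power 0.85 need Φ(δ − z_{0.1}) = 0.85, so δ = z_{0.1} + z_{0.15} = 1.282 + 1.036 = 2.318.
δ = d·√n ⇒ n = (δ/d)² = (2.318 / 0.24)² = 93.28.
Round up to the next whole unit.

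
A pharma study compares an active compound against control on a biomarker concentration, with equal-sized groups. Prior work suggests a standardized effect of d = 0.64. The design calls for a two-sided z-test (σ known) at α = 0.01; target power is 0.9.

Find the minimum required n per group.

Set Φ(δ − 2.576) = 0.9; then δ − 2.576 = Φ⁻¹(0.9) = 1.282, giving δ = 3.857.
(For δ > 0 the lower-tail rejection region contributes negligibly to power, so the one-term inversion is standard.)
δ = d·√(n/2) ⇒ n = 2(δ/d)² = 2 × (3.857 / 0.64)² = 72.65.
Round up to the next whole unit.

n = 73 per group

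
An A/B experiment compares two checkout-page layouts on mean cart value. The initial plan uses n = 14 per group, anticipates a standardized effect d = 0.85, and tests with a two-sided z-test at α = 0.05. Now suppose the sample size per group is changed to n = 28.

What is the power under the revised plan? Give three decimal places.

With n = 28 per group: δ = d·√(n/2) = 0.85 × √(28/2) = 3.1804. Critical value z_{0.025} = 1.960.
Revised power = Φ(δ − 1.960) + Φ(−δ − 1.960) = Φ(1.220) + Φ(-5.140) = 0.8889 + 0.0000 = 0.8889.

Power ≈ 0.889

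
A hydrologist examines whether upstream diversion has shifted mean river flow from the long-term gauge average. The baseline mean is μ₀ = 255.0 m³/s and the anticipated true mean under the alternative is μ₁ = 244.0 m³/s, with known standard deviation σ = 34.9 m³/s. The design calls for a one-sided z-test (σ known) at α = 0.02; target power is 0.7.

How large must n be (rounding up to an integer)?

Standardized effect: d = |μ₁ − μ₀| / σ = |244.0 − 255.0| / 34.9 = 0.3152
For power 0.7 need Φ(δ − z_{0.02}) = 0.7, so δ = z_{0.02} + z_{0.30} = 2.054 + 0.524 = 2.578.
δ = d·√n ⇒ n = (δ/d)² = (2.578 / 0.3152)² = 66.91.
Rounding up, n = 67.

n = 67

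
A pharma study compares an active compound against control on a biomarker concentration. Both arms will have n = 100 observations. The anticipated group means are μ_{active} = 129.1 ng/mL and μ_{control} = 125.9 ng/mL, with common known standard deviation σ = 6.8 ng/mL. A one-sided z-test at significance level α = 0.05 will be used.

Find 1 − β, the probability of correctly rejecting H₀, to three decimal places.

Power ≈ 0.954

Standardized effect: d = |μ_{active} − μ_{control}| / σ = |129.1 − 125.9| / 6.8 = 0.4706
Noncentrality parameter: δ = d·√(n/2) = 0.4706 × √(100/2) = 3.3276
Critical value for a one-sided test at α = 0.05: z_α = 1.645.
Power = P(Z > 1.645 − δ) = Φ(1.683) = 0.9538.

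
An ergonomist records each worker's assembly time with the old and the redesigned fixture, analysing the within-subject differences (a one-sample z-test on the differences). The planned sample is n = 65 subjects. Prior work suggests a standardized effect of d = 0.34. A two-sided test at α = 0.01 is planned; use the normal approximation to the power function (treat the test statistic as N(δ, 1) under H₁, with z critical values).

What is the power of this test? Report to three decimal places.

Power ≈ 0.566

Noncentrality parameter: δ = d·√n = 0.34 × √65 = 2.7412
Two-sided α = 0.01 → critical value z_{0.005} = 2.576.
Power = Φ(δ − 2.576) + Φ(−δ − 2.576) = Φ(0.165) + Φ(-5.317) = 0.5657 + 0.0000 = 0.5657.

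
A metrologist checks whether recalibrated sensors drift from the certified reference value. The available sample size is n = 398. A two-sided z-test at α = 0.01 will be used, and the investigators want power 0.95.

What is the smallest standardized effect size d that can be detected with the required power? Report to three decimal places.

Need Φ(δ − 2.576) = 0.95, so δ = 2.576 + 1.645 = 4.221.
(Lower-tail contribution to power is negligible for δ > 0.)
δ = d·√n ⇒ d = δ/√n = 4.221/√398 = 0.2116.

d ≈ 0.212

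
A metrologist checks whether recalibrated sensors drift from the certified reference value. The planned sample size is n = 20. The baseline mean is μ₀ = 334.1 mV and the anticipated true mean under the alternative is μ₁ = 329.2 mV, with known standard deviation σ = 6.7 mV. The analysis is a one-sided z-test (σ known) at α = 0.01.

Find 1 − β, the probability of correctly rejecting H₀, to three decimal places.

Power ≈ 0.827

Standardized effect: d = |μ₁ − μ₀| / σ = |329.2 − 334.1| / 6.7 = 0.7313
Noncentrality parameter: δ = d·√n = 0.7313 × √20 = 3.2707
Critical value for a one-sided test at α = 0.01: z_α = 2.326.
Power = Φ(δ − 2.326) = Φ(0.944) = 0.8275.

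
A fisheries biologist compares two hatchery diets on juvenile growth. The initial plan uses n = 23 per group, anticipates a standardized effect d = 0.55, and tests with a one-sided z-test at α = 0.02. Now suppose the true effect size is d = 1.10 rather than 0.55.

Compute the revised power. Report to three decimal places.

With d = 1.10: δ = d·√(n/2) = 1.10 × √(23/2) = 3.7303. Critical value z_{0.02} = 2.054.
Revised power = Φ(δ − 2.054) = Φ(1.677) = 0.9532.

Power ≈ 0.953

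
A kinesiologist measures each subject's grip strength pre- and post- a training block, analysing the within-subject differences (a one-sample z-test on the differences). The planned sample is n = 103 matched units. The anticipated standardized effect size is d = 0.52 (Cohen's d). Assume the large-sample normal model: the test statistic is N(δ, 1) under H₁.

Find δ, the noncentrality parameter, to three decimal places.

δ ≈ 5.277

The noncentrality parameter scales effect size by the design's sample-size factor: δ = d·√n = 0.52 × √103 = 5.2774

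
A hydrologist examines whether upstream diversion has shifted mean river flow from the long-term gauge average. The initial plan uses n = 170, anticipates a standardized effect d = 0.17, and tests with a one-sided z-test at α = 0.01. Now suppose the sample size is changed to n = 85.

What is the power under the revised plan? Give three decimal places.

With n = 85: δ = d·√n = 0.17 × √85 = 1.5673. Critical value z_{0.01} = 2.326.
Revised power = P(Z > 2.326 − δ) = Φ(-0.759) = 0.2239.

Power ≈ 0.224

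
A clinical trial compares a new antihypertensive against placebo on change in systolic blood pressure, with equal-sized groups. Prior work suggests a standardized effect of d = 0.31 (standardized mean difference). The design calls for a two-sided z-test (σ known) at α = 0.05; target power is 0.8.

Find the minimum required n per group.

n = 164 per group

For power 0.8 need Φ(δ − z_{0.025}) = 0.8, so δ = z_{0.025} + z_{0.20} = 1.960 + 0.842 = 2.802.
(For δ > 0 the lower-tail rejection region contributes negligibly to power, so the one-term inversion is standard.)
δ = d·√(n/2) ⇒ n = 2(δ/d)² = 2 × (2.802 / 0.31)² = 163.35.
Rounding up, n = 164 per group.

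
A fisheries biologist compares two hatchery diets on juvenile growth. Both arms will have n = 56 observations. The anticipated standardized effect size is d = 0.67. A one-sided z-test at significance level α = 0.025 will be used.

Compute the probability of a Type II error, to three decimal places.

β ≈ 0.056

Noncentrality parameter: δ = d·√(n/2) = 0.67 × √(56/2) = 3.5453
Critical value for a one-sided test at α = 0.025: z_α = 1.960.
Power = Φ(δ − 1.960) = Φ(1.585) = 0.9436.
Type II error: β = 1 − power = 1 − 0.9436 = 0.0564.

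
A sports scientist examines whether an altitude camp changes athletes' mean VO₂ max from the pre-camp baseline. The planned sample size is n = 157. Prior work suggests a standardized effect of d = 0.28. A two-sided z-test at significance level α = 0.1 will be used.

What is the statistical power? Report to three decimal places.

Noncentrality parameter: δ = d·√n = 0.28 × √157 = 3.5084
Critical value for a two-sided test at α = 0.1: z_{α/2} = 1.645.
Power = Φ(δ − 1.645) + Φ(−δ − 1.645) = Φ(1.864) + Φ(-5.153) = 0.9688 + 0.0000 = 0.9688.

Power ≈ 0.969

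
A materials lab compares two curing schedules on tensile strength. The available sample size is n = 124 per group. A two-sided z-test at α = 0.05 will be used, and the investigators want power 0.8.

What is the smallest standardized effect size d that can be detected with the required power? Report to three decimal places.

d ≈ 0.356

Required noncentrality: δ = z_{0.025} + z_{0.20} = 1.960 + 0.842 = 2.802.
(The second rejection-region term Φ(−δ − z_{α/2}) is negligible and dropped.)
δ = d·√(n/2) ⇒ d = δ/√(n/2) = 2.802/√(124/2) = 0.3558.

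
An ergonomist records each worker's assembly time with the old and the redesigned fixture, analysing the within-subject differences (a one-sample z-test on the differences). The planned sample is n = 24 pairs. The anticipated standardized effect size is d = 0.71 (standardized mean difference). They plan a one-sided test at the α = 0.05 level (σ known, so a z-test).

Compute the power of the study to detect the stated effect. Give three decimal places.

Noncentrality parameter: δ = d·√n = 0.71 × √24 = 3.4783
Critical value for a one-sided test at α = 0.05: z_α = 1.645.
Power = P(Z > 1.645 − δ) = Φ(1.833) = 0.9666.

Power ≈ 0.967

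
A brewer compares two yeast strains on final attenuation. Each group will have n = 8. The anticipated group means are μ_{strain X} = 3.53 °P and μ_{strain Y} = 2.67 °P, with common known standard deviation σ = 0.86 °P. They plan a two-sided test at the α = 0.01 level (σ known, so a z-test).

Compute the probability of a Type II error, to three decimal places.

β ≈ 0.718

Standardized effect: d = |μ_{strain X} − μ_{strain Y}| / σ = |3.53 − 2.67| / 0.86 = 1.0000
Noncentrality parameter: δ = d·√(n/2) = 1.0000 × √(8/2) = 2.0000
Critical value for a two-sided test at α = 0.01: z_{α/2} = 2.576.
Power = Φ(δ − 2.576) + Φ(−δ − 2.576) = Φ(-0.576) + Φ(-4.576) = 0.2824 + 0.0000 = 0.2824.
Type II error: β = 1 − power = 1 − 0.2824 = 0.7176.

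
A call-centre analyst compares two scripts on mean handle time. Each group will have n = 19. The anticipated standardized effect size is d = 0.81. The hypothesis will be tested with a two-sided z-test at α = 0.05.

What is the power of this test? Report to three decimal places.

Noncentrality parameter: λ = d·√(n/2) = 0.81 × √(19/2) = 2.4966
Two-sided α = 0.05 → critical value z_{0.025} = 1.960.
Power = Φ(λ − 1.960) + Φ(−λ − 1.960) = Φ(0.537) + Φ(-4.457) = 0.7042 + 0.0000 = 0.7042.

Power ≈ 0.704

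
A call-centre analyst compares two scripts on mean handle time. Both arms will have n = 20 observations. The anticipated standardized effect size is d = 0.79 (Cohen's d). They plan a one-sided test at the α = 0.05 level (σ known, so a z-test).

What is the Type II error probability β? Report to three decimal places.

Noncentrality parameter: δ = d·√(n/2) = 0.79 × √(20/2) = 2.4982
Critical value for a one-sided test at α = 0.05: z_α = 1.645.
Power = P(Z > 1.645 − δ) = Φ(0.853) = 0.8033.
Type II error: β = 1 − power = 1 − 0.8033 = 0.1967.

β ≈ 0.197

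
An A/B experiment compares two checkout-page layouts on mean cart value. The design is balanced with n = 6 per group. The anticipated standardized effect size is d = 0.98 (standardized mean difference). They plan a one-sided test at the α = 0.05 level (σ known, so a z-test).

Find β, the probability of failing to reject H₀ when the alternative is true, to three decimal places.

Noncentrality parameter: δ = d·√(n/2) = 0.98 × √(6/2) = 1.6974
One-sided α = 0.05 → critical value z_{0.05} = 1.645.
Power = P(Z > 1.645 − δ) = Φ(0.053) = 0.5210.
Type II error: β = 1 − power = 1 − 0.5210 = 0.4790.

β ≈ 0.479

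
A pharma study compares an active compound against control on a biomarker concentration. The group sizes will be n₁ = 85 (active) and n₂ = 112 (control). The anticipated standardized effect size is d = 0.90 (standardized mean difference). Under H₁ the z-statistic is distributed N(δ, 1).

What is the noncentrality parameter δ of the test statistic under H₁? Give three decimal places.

The noncentrality parameter scales effect size by the design's sample-size factor: δ = d / √(1/n₁ + 1/n₂) = 0.90 / √(1/85 + 1/112) = 6.2564

δ ≈ 6.256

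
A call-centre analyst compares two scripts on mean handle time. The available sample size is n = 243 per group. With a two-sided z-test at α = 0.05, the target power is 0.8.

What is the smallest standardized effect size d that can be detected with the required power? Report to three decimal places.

Required noncentrality: δ = z_{0.025} + z_{0.20} = 1.960 + 0.842 = 2.802.
(Lower-tail contribution to power is negligible for δ > 0.)
δ = d·√(n/2) ⇒ d = δ/√(n/2) = 2.802/√(243/2) = 0.2542.

d ≈ 0.254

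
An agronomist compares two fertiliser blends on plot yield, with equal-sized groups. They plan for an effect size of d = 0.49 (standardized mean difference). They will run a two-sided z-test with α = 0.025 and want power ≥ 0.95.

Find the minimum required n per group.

Set Φ(δ − 2.241) = 0.95; then δ − 2.241 = Φ⁻¹(0.95) = 1.645, giving δ = 3.886.
(Ignoring the negligible lower-tail rejection probability gives the usual closed-form inversion.)
δ = d·√(n/2) ⇒ n = 2(δ/d)² = 2 × (3.886 / 0.49)² = 125.81.
Rounding up, n = 126 per group.

n = 126 per group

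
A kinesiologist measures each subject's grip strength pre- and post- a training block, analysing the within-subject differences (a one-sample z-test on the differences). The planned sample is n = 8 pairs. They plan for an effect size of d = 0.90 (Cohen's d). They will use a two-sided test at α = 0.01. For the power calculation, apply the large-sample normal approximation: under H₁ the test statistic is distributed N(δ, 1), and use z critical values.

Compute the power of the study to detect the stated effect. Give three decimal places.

Noncentrality parameter: δ = d·√n = 0.90 × √8 = 2.5456
Two-sided α = 0.01 → critical value z_{0.005} = 2.576.
Power = Φ(δ − 2.576) + Φ(−δ − 2.576) = Φ(-0.030) + Φ(-5.121) = 0.4879 + 0.0000 = 0.4879.

Power ≈ 0.488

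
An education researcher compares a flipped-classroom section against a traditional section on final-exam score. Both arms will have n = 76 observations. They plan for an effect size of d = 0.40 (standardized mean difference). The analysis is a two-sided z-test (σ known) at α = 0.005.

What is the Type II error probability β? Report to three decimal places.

β ≈ 0.634

Noncentrality parameter: δ = d·√(n/2) = 0.40 × √(76/2) = 2.4658
Two-sided α = 0.005 → critical value z_{0.0025} = 2.807.
Power = Φ(δ − 2.807) + Φ(−δ − 2.807) = Φ(-0.341) + Φ(-5.273) = 0.3665 + 0.0000 = 0.3665.
Type II error: β = 1 − power = 1 − 0.3665 = 0.6335.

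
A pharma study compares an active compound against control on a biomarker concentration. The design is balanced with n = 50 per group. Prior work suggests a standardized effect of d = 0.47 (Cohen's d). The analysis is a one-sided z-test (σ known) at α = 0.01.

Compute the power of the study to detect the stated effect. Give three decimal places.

Noncentrality parameter: λ = d·√(n/2) = 0.47 × √(50/2) = 2.3500
Critical value for a one-sided test at α = 0.01: z_α = 2.326.
Power = Φ(λ − 2.326) = Φ(0.024) = 0.5094.

Power ≈ 0.509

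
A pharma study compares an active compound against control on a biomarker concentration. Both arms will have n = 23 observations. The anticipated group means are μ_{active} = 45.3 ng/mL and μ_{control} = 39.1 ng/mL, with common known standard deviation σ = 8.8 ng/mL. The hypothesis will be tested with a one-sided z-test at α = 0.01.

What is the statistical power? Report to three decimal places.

Power ≈ 0.525

Standardized effect: d = |μ_{active} − μ_{control}| / σ = |45.3 − 39.1| / 8.8 = 0.7045
Noncentrality parameter: λ = d·√(n/2) = 0.7045 × √(23/2) = 2.3892
Critical value for a one-sided test at α = 0.01: z_α = 2.326.
Power = Φ(λ − 2.326) = Φ(0.063) = 0.5251.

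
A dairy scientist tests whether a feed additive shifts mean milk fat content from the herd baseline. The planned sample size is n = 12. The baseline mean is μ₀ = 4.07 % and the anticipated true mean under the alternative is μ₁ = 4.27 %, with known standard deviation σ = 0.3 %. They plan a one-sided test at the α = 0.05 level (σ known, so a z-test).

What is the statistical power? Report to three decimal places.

Power ≈ 0.747

Standardized effect: d = |μ₁ − μ₀| / σ = |4.27 − 4.07| / 0.3 = 0.6667
Noncentrality parameter: δ = d·√n = 0.6667 × √12 = 2.3094
Critical value for a one-sided test at α = 0.05: z_α = 1.645.
Power = P(Z > 1.645 − δ) = Φ(0.665) = 0.7468.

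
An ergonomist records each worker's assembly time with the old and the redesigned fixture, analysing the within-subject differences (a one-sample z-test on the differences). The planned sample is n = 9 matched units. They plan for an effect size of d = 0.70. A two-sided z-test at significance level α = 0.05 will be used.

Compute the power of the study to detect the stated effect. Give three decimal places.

Noncentrality parameter: δ = d·√n = 0.70 × √9 = 2.1000
Two-sided α = 0.05 → critical value z_{0.025} = 1.960.
Power = Φ(δ − 1.960) + Φ(−δ − 1.960) = Φ(0.140) + Φ(-4.060) = 0.5557 + 0.0000 = 0.5557.

Power ≈ 0.556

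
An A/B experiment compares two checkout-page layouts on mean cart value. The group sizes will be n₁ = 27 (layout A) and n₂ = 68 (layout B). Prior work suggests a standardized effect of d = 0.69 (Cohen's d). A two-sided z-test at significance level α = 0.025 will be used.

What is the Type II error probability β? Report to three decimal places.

β ≈ 0.214

Noncentrality parameter: δ = d / √(1/n₁ + 1/n₂) = 0.69 / √(1/27 + 1/68) = 3.0334
Critical value for a two-sided test at α = 0.025: z_{α/2} = 2.241.
Power = Φ(δ − 2.241) + Φ(−δ − 2.241) = Φ(0.792) + Φ(-5.275) = 0.7858 + 0.0000 = 0.7858.
Type II error: β = 1 − power = 1 − 0.7858 = 0.2142.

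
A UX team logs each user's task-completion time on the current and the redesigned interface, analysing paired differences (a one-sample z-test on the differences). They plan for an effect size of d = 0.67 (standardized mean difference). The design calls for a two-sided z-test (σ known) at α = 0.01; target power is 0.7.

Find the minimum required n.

n = 22

Set Φ(δ − 2.576) = 0.7; then δ − 2.576 = Φ⁻¹(0.7) = 0.524, giving δ = 3.100.
(For δ > 0 the lower-tail rejection region contributes negligibly to power, so the one-term inversion is standard.)
δ = d·√n ⇒ n = (δ/d)² = (3.100 / 0.67)² = 21.41.
Round up to the next whole unit.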